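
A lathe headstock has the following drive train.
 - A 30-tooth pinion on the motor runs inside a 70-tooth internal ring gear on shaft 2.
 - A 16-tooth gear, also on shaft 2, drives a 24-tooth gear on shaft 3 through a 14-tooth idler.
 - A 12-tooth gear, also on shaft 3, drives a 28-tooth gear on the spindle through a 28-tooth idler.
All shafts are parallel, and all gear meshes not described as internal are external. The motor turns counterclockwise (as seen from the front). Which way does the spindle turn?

counterclockwise

the motor → shaft 2: internal mesh, same direction → CCW.
shaft 2 → shaft 3: driver → idler → driven is 2 external meshes, 2 reversals → CCW.
shaft 3 → the spindle: driver → idler → driven is 2 external meshes, 2 reversals → CCW.
4 reversals in total — an even number — so the spindle turns the same way as the motor.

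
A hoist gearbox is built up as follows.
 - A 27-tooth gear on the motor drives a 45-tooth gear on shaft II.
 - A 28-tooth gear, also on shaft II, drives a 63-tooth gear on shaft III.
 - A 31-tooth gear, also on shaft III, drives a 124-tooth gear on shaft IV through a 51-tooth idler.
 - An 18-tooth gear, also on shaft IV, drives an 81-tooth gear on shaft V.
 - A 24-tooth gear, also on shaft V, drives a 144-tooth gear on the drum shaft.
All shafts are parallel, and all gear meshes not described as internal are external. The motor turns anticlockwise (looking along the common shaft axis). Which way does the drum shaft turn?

anticlockwise

the motor → shaft II: external mesh, 1 reversal → CW.
shaft II → shaft III: external mesh, 1 reversal → CCW.
shaft III → shaft IV: driver → idler → driven is 2 external meshes, 2 reversals → CCW.
shaft IV → shaft V: external mesh, 1 reversal → CW.
shaft V → the drum shaft: external mesh, 1 reversal → CCW.
6 reversals in total — an even number — so the drum shaft turns the same way as the motor.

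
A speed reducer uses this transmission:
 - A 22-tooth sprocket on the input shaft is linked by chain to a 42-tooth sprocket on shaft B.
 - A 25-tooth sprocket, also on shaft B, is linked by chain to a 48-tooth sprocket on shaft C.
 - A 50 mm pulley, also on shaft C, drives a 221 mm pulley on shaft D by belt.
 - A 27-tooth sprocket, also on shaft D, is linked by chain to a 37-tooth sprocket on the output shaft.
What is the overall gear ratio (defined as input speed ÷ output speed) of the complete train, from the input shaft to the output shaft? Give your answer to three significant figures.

22.2

Each stage contributes driven/driver: chain 42/22 = 1.9091, chain 48/25 = 1.92, belt 221/50 = 4.42, chain 37/27 = 1.3704.
Overall: 1.9091 × 1.92 × 4.42 × 1.3704 = 22.202.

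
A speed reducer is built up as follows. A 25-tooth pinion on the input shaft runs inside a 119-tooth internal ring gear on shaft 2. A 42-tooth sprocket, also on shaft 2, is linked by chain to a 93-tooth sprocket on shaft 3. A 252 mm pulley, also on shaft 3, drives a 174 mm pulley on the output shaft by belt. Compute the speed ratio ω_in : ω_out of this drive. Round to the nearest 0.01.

Each stage contributes driven/driver: internal gear 119/25 = 4.76, chain 93/42 = 2.2143, belt 174/252 = 0.69048.
Overall: 4.76 × 2.2143 × 0.69048 = 7.2776.

7.28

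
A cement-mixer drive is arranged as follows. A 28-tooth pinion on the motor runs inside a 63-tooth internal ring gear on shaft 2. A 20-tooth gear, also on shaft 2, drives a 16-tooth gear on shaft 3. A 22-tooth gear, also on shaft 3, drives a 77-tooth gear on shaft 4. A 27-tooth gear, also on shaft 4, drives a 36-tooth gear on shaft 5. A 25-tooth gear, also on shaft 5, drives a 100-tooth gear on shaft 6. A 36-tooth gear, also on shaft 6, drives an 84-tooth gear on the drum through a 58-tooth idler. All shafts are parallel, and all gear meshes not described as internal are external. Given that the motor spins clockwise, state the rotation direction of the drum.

the motor → shaft 2: internal mesh, same direction → CW.
shaft 2 → shaft 3: external mesh, 1 reversal → CCW.
shaft 3 → shaft 4: external mesh, 1 reversal → CW.
shaft 4 → shaft 5: external mesh, 1 reversal → CCW.
shaft 5 → shaft 6: external mesh, 1 reversal → CW.
shaft 6 → the drum: driver → idler → driven is 2 external meshes, 2 reversals → CW.
6 reversals in total — an even number — so the drum turns the same way as the motor.

clockwise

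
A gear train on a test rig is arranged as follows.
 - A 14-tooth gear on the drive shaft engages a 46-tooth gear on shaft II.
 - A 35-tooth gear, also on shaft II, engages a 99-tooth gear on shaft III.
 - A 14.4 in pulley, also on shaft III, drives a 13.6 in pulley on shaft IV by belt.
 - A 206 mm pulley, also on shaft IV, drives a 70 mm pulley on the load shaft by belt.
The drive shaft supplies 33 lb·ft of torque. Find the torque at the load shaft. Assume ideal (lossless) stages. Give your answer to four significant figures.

gear mesh 46/14 = 3.2857 → τ = 33·3.2857 = 108.43 lb·ft
gear mesh 99/35 = 2.8286 → τ = 108.43·2.8286 = 306.7 lb·ft
belt 13.6/14.4 = 0.94444 → τ = 306.7·0.94444 = 289.66 lb·ft
belt 70/206 = 0.33981 → τ = 289.66·0.33981 = 98.428 lb·ft

98.43 lb·ft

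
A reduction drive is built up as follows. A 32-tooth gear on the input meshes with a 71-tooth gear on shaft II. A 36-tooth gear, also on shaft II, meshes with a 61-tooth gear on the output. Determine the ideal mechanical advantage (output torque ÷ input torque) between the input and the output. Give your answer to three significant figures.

Each stage contributes driven/driver: gear mesh 71/32 = 2.2188, gear mesh 61/36 = 1.6944.
Overall: 2.2188 × 1.6944 = 3.7595.

3.76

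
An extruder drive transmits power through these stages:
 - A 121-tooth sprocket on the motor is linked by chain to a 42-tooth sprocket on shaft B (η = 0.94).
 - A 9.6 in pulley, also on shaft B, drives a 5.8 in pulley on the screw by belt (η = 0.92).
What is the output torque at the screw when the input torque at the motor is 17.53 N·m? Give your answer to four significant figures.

3.179 N·m

chain 42/121 = 0.34711 → τ = 17.53·0.34711·0.94 = 5.7197 N·m
belt 5.8/9.6 = 0.60417 → τ = 5.7197·0.60417·0.92 = 3.1792 N·m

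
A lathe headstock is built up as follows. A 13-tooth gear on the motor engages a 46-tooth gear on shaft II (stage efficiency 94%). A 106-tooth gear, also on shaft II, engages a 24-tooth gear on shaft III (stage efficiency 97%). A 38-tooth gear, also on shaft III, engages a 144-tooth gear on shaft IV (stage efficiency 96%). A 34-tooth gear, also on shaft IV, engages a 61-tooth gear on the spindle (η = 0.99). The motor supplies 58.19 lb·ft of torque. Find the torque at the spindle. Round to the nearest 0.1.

After the gear mesh (46/13): 58.19 × 3.5385 × 0.94 = 193.55 lb·ft
After the gear mesh (24/106): 193.55 × 0.22642 × 0.97 = 42.508 lb·ft
After the gear mesh (144/38): 42.508 × 3.7895 × 0.96 = 154.64 lb·ft
After the gear mesh (61/34): 154.64 × 1.7941 × 0.99 = 274.67 lb·ft

274.7 lb·ft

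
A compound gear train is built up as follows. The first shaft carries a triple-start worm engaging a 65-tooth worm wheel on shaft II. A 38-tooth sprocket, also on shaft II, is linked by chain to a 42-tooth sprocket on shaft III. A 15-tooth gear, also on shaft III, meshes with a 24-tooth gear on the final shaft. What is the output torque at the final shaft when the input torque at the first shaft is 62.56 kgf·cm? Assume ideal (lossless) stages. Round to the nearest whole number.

2397 kgf·cm

After the worm (65/3): 62.56 × 21.667 = 1355.5 kgf·cm
After the chain (42/38): 1355.5 × 1.1053 = 1498.1 kgf·cm
After the gear mesh (24/15): 1498.1 × 1.6 = 2397 kgf·cm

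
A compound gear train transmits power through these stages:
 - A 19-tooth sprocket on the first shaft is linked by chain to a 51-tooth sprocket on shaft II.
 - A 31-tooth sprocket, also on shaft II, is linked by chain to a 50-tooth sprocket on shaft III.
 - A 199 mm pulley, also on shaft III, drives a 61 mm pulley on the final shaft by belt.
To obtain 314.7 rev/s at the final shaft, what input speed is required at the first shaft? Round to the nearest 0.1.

417.6 rev/s

Overall ratio R = 2.6842 × 1.6129 × 0.30653 = 1.3271.
Required input speed = output speed × R = 314.7 × 1.3271 = 417.64 rev/s.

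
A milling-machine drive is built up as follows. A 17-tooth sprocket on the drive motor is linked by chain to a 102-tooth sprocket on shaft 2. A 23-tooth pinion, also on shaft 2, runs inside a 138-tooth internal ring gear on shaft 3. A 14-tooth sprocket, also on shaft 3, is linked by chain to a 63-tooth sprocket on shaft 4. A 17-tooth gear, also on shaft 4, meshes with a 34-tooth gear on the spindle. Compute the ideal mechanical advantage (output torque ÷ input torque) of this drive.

Each stage contributes driven/driver: chain 102/17 = 6, internal gear 138/23 = 6, chain 63/14 = 4.5, gear mesh 34/17 = 2.
Overall: 6 × 6 × 4.5 × 2 = 324.

324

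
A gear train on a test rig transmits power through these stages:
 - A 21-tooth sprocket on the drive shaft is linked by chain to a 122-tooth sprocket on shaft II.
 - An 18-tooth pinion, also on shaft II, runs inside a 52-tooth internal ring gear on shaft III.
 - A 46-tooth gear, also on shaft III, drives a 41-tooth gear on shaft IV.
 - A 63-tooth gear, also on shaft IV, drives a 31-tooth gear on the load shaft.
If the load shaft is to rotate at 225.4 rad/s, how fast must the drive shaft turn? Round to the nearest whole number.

Overall ratio R = 5.8095 × 2.8889 × 0.8913 × 0.49206 = 7.3607.
Required input speed = output speed × R = 225.4 × 7.3607 = 1659.1 rad/s.

1659 rad/s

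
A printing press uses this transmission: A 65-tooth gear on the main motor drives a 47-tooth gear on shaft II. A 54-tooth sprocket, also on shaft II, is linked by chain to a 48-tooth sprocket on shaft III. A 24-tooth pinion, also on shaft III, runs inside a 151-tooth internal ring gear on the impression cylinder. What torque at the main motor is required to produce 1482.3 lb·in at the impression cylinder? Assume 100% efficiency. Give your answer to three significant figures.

Overall ratio R = 0.72308 × 0.88889 × 6.2917 = 4.0439.
Input torque = output torque / R = 1482.3 / 4.0439 = 366.55 lb·in.

367 lb·in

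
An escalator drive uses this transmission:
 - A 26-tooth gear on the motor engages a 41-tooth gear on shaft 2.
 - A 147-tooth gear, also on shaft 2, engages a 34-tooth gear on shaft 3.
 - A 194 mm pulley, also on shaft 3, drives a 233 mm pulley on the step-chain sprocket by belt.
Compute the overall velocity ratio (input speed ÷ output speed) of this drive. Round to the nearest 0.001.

0.438

Each stage contributes driven/driver: gear mesh 41/26 = 1.5769, gear mesh 34/147 = 0.23129, belt 233/194 = 1.201.
Overall: 1.5769 × 0.23129 × 1.201 = 0.43805.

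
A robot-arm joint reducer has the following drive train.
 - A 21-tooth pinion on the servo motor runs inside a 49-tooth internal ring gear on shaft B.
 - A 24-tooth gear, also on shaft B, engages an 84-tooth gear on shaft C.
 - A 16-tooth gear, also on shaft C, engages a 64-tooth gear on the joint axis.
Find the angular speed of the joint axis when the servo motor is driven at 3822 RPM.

Internal gear: ratio = 49/21 = 2.3333, so shaft B turns at 3822 / 2.3333 = 1638 RPM.
Gear mesh: ratio = 84/24 = 3.5, so shaft C turns at 1638 / 3.5 = 468 RPM.
Gear mesh: ratio = 64/16 = 4, so the joint axis turns at 468 / 4 = 117 RPM.

117 RPM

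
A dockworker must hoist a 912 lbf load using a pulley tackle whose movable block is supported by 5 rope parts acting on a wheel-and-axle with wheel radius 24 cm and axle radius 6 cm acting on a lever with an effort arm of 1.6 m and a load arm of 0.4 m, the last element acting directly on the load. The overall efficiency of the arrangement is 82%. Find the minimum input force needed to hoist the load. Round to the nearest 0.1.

Block-and-tackle MA = number of supporting rope parts = 5.
Wheel-and-axle MA = R/r = 24/6 = 4.
Lever MA = effort arm / load arm = 1.6/0.4 = 4.
Combined ideal MA = 5 × 4 × 4 = 80.
Actual MA = 80 × 0.82 = 65.6.
Effort = load / actual MA = 912 / 65.6 = 13.902 lbf.

13.9 lbf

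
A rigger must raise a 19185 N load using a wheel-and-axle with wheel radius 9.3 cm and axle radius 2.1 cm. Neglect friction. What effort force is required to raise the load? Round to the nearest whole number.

Wheel-and-axle MA = R/r = 9.3/2.1 = 4.4286.
Effort = load / MA = 19185 / 4.4286 = 4332.1 N.

4332 N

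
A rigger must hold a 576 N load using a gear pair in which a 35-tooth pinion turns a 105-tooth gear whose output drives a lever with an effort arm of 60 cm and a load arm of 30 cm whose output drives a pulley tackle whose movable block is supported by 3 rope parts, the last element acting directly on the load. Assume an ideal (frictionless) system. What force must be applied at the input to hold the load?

Gear pair MA = 105/35 = 3.
Lever MA = effort arm / load arm = 60/30 = 2.
Block-and-tackle MA = number of supporting rope parts = 3.
Combined ideal MA = 3 × 2 × 3 = 18.
Effort = load / MA = 576 / 18 = 32 N.

32 N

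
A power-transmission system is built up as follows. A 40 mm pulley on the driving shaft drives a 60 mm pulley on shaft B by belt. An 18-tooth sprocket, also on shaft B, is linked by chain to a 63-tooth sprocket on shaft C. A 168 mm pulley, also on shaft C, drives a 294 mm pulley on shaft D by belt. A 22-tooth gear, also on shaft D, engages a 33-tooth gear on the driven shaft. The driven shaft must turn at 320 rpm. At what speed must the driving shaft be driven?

4410 rpm

Overall ratio R = 1.5 × 3.5 × 1.75 × 1.5 = 13.781.
Required input speed = output speed × R = 320 × 13.781 = 4410 rpm.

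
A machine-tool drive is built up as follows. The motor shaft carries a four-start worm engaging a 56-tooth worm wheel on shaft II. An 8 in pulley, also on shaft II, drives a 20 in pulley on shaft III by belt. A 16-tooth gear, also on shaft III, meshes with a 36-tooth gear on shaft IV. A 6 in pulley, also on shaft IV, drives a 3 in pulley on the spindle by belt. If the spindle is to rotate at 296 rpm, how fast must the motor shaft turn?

11655 rpm

Overall ratio R = 14 × 2.5 × 2.25 × 0.5 = 39.375.
Required input speed = output speed × R = 296 × 39.375 = 11655 rpm.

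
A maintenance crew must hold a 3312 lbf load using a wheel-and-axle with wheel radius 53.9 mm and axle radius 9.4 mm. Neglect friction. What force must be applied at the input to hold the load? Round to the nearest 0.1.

577.6 lbf

Wheel-and-axle MA = R/r = 53.9/9.4 = 5.734.
Effort = load / MA = 3312 / 5.734 = 577.6 lbf.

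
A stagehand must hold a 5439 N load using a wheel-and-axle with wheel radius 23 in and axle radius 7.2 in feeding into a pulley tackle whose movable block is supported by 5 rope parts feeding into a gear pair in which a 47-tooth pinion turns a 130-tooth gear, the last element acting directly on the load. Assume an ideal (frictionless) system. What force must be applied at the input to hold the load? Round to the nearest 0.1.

123.1 N

Wheel-and-axle MA = R/r = 23/7.2 = 3.1944.
Block-and-tackle MA = number of supporting rope parts = 5.
Gear pair MA = 130/47 = 2.766.
Combined ideal MA = 3.1944 × 5 × 2.766 = 44.178.
Effort = load / MA = 5439 / 44.178 = 123.11 N.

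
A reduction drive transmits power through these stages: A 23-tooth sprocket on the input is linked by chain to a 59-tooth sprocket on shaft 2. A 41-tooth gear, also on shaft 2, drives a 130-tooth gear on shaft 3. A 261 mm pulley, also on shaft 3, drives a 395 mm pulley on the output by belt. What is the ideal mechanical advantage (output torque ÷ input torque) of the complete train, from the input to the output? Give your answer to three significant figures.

Each stage contributes driven/driver: chain 59/23 = 2.5652, gear mesh 130/41 = 3.1707, belt 395/261 = 1.5134.
Overall: 2.5652 × 3.1707 × 1.5134 = 12.309.

12.3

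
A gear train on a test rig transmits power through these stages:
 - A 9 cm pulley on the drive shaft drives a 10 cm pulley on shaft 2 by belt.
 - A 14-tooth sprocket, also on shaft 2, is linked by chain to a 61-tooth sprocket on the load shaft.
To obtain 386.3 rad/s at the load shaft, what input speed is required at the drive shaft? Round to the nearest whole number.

1870 rad/s

Overall ratio R = 1.1111 × 4.3571 = 4.8413.
Required input speed = output speed × R = 386.3 × 4.8413 = 1870.2 rad/s.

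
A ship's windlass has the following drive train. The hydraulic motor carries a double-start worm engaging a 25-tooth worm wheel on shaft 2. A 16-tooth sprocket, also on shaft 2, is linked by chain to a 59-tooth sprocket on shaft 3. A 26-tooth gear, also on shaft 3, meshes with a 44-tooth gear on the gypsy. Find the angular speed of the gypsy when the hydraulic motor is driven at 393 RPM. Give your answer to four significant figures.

5.038 RPM

worm 25/2 = 12.5 → 393/12.5 = 31.44 RPM
chain 59/16 = 3.6875 → 31.44/3.6875 = 8.5261 RPM
gear mesh 44/26 = 1.6923 → 8.5261/1.6923 = 5.0382 RPM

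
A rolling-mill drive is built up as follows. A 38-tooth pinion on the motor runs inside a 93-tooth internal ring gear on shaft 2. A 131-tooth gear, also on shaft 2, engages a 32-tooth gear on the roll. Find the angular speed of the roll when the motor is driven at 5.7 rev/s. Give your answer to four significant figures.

internal gear 93/38 = 2.4474 → 5.7/2.4474 = 2.329 rev/s
gear mesh 32/131 = 0.24427 → 2.329/0.24427 = 9.5345 rev/s

9.534 rev/s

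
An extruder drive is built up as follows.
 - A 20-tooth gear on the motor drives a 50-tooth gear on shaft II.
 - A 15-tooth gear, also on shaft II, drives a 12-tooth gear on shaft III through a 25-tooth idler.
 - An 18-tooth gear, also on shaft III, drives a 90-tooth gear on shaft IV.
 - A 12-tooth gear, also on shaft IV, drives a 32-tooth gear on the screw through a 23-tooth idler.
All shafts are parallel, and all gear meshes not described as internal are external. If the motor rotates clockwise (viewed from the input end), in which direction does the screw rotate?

clockwise

the motor → shaft II: external mesh, 1 reversal → CCW.
shaft II → shaft III: driver → idler → driven is 2 external meshes, 2 reversals → CCW.
shaft III → shaft IV: external mesh, 1 reversal → CW.
shaft IV → the screw: driver → idler → driven is 2 external meshes, 2 reversals → CW.
6 reversals in total — an even number — so the screw turns the same way as the motor.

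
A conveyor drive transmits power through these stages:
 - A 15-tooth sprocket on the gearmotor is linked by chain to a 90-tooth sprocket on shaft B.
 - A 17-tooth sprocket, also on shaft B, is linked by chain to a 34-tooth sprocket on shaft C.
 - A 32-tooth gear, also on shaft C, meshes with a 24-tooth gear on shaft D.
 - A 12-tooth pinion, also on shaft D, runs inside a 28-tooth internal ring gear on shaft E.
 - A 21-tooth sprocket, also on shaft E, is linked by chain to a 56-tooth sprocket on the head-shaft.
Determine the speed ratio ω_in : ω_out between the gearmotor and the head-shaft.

56

Each stage contributes driven/driver: chain 90/15 = 6, chain 34/17 = 2, gear mesh 24/32 = 0.75, internal gear 28/12 = 2.3333, chain 56/21 = 2.6667.
Overall: 6 × 2 × 0.75 × 2.3333 × 2.6667 = 56.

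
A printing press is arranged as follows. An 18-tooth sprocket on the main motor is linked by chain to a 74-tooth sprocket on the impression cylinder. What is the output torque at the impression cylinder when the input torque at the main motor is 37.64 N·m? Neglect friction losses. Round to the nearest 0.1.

154.7 N·m

chain 74/18 = 4.1111 → τ = 37.64·4.1111 = 154.74 N·m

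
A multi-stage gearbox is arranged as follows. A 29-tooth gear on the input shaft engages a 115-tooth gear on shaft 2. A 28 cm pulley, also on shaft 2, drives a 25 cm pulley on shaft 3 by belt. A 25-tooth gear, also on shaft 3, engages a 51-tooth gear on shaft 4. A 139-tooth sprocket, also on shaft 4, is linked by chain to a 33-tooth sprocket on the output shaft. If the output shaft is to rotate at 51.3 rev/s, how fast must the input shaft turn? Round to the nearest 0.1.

Overall ratio R = 3.9655 × 0.89286 × 2.04 × 0.23741 = 1.7148.
Required input speed = output speed × R = 51.3 × 1.7148 = 87.969 rev/s.

88.0 rev/s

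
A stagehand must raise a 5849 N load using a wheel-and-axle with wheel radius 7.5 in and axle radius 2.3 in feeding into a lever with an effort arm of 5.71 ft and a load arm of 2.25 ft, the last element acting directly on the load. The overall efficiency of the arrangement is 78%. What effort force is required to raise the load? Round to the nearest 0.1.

906.1 N

Wheel-and-axle MA = R/r = 7.5/2.3 = 3.2609.
Lever MA = effort arm / load arm = 5.71/2.25 = 2.5378.
Combined ideal MA = 3.2609 × 2.5378 = 8.2754.
Actual MA = 8.2754 × 0.78 = 6.4548.
Effort = load / actual MA = 5849 / 6.4548 = 906.15 N.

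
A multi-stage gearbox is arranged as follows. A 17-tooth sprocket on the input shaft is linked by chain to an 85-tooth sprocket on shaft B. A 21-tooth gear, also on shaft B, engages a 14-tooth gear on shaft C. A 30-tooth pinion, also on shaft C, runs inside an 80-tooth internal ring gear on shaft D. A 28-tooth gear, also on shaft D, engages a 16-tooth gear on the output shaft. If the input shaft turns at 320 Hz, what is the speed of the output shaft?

chain 85/17 = 5 → 320/5 = 64 Hz
gear mesh 14/21 = 0.66667 → 64/0.66667 = 96 Hz
internal gear 80/30 = 2.6667 → 96/2.6667 = 36 Hz
gear mesh 16/28 = 0.57143 → 36/0.57143 = 63 Hz

63 Hz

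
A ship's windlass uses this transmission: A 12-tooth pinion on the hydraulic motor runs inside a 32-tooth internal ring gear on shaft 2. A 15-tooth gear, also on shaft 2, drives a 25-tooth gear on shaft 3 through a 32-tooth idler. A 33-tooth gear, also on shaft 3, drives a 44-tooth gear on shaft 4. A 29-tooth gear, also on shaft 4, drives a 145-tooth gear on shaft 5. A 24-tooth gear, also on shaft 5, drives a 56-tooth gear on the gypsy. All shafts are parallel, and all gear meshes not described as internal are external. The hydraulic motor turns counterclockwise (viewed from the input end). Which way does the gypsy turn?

clockwise

the hydraulic motor → shaft 2: internal mesh, same direction → CCW.
shaft 2 → shaft 3: driver → idler → driven is 2 external meshes, 2 reversals → CCW.
shaft 3 → shaft 4: external mesh, 1 reversal → CW.
shaft 4 → shaft 5: external mesh, 1 reversal → CCW.
shaft 5 → the gypsy: external mesh, 1 reversal → CW.
5 reversals in total — an odd number — so the gypsy turns opposite to the hydraulic motor.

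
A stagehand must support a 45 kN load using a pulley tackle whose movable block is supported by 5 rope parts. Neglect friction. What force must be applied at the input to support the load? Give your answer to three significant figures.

9.00 kN

Block-and-tackle MA = number of supporting rope parts = 5.
Effort = load / MA = 45 / 5 = 9 kN.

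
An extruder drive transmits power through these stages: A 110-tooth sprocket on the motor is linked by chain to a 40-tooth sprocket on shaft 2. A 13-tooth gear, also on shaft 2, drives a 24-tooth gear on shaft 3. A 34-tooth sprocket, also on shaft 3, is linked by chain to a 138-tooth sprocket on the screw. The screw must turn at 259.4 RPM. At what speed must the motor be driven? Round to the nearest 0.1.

Overall ratio R = 0.36364 × 1.8462 × 4.0588 = 2.7248.
Required input speed = output speed × R = 259.4 × 2.7248 = 706.81 RPM.

706.8 RPM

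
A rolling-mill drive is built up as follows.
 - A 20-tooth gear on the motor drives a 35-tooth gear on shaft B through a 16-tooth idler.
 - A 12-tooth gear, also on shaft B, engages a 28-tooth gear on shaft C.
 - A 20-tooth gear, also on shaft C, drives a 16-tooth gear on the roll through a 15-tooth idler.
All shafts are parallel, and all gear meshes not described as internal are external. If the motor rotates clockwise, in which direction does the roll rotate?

the motor → shaft B: driver → idler → driven is 2 external meshes, 2 reversals → CW.
shaft B → shaft C: external mesh, 1 reversal → CCW.
shaft C → the roll: driver → idler → driven is 2 external meshes, 2 reversals → CCW.
5 reversals in total — an odd number — so the roll turns opposite to the motor.

counterclockwise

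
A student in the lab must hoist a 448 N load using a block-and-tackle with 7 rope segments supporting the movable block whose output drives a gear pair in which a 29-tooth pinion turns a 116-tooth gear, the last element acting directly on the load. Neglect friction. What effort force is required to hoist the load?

16 N

Block-and-tackle MA = number of supporting rope parts = 7.
Gear pair MA = 116/29 = 4.
Combined ideal MA = 7 × 4 = 28.
Effort = load / MA = 448 / 28 = 16 N.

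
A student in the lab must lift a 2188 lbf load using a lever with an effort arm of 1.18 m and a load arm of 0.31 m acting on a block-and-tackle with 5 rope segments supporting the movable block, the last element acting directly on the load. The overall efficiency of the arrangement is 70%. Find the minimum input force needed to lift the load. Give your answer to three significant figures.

164 lbf

Lever MA = effort arm / load arm = 1.18/0.31 = 3.8065.
Block-and-tackle MA = number of supporting rope parts = 5.
Combined ideal MA = 3.8065 × 5 = 19.032.
Actual MA = 19.032 × 0.70 = 13.323.
Effort = load / actual MA = 2188 / 13.323 = 164.23 lbf.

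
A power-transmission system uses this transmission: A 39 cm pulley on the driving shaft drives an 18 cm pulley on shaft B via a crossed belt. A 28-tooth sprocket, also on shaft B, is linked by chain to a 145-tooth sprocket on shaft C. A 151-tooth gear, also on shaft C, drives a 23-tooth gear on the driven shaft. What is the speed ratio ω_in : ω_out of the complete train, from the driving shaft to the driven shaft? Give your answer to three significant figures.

Each stage contributes driven/driver: belt 18/39 = 0.46154, chain 145/28 = 5.1786, gear mesh 23/151 = 0.15232.
Overall: 0.46154 × 5.1786 × 0.15232 = 0.36406.

0.364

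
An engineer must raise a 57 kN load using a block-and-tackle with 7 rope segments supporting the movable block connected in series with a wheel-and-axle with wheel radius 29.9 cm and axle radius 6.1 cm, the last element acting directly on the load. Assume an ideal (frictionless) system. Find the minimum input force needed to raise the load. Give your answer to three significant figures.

1.66 kN

Block-and-tackle MA = number of supporting rope parts = 7.
Wheel-and-axle MA = R/r = 29.9/6.1 = 4.9016.
Combined ideal MA = 7 × 4.9016 = 34.311.
Effort = load / MA = 57 / 34.311 = 1.6613 kN.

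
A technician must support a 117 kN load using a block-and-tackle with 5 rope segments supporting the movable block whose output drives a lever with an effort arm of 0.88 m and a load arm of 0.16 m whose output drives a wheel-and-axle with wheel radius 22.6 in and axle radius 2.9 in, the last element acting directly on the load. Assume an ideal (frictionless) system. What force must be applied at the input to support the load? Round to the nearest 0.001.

Block-and-tackle MA = number of supporting rope parts = 5.
Lever MA = effort arm / load arm = 0.88/0.16 = 5.5.
Wheel-and-axle MA = R/r = 22.6/2.9 = 7.7931.
Combined ideal MA = 5 × 5.5 × 7.7931 = 214.31.
Effort = load / MA = 117 / 214.31 = 0.54594 kN.

0.546 kN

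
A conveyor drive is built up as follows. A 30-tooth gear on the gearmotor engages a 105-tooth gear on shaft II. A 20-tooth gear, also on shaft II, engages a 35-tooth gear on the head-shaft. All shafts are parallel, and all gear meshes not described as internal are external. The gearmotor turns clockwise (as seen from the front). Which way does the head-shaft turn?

clockwise

the gearmotor → shaft II: external mesh, 1 reversal → CCW.
shaft II → the head-shaft: external mesh, 1 reversal → CW.
2 reversals in total — an even number — so the head-shaft turns the same way as the gearmotor.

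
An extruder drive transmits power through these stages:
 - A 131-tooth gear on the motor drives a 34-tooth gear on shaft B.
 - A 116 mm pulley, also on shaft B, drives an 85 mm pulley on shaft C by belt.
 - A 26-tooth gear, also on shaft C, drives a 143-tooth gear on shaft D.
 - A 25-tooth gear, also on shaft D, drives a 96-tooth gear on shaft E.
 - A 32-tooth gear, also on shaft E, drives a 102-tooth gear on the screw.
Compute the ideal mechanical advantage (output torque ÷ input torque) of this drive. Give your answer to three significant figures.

12.8

Each stage contributes driven/driver: gear mesh 34/131 = 0.25954, belt 85/116 = 0.73276, gear mesh 143/26 = 5.5, gear mesh 96/25 = 3.84, gear mesh 102/32 = 3.1875.
Overall: 0.25954 × 0.73276 × 5.5 × 3.84 × 3.1875 = 12.803.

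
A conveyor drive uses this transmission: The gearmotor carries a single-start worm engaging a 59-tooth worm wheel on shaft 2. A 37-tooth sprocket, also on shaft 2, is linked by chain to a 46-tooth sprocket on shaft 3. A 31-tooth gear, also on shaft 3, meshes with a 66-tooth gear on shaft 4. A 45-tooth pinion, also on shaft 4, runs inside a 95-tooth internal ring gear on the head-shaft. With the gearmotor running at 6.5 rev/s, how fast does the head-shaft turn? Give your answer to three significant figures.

0.0197 rev/s

the gearmotor → shaft 2 (worm, 59/1): 6.5 ÷ 59 = 0.11017 rev/s
shaft 2 → shaft 3 (chain, 46/37): 0.11017 ÷ 1.2432 = 0.088615 rev/s
shaft 3 → shaft 4 (gear mesh, 66/31): 0.088615 ÷ 2.129 = 0.041622 rev/s
shaft 4 → the head-shaft (internal gear, 95/45): 0.041622 ÷ 2.1111 = 0.019716 rev/s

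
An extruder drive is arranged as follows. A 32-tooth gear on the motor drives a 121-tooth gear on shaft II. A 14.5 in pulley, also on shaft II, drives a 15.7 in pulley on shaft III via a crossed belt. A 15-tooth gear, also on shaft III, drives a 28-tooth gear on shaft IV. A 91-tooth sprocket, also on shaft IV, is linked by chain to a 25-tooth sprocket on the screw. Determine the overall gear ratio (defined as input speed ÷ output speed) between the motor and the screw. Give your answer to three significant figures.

2.10

Each stage contributes driven/driver: gear mesh 121/32 = 3.7812, belt 15.7/14.5 = 1.0828, gear mesh 28/15 = 1.8667, chain 25/91 = 0.27473.
Overall: 3.7812 × 1.0828 × 1.8667 × 0.27473 = 2.0996.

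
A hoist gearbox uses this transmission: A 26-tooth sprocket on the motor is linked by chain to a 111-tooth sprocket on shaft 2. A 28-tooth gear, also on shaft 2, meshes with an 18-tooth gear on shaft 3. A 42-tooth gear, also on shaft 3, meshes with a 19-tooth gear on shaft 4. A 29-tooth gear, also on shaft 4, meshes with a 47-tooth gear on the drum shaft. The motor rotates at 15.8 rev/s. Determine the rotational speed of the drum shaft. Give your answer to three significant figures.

7.85 rev/s

the motor → shaft 2 (chain, 111/26): 15.8 ÷ 4.2692 = 3.7009 rev/s
shaft 2 → shaft 3 (gear mesh, 18/28): 3.7009 ÷ 0.64286 = 5.757 rev/s
shaft 3 → shaft 4 (gear mesh, 19/42): 5.757 ÷ 0.45238 = 12.726 rev/s
shaft 4 → the drum shaft (gear mesh, 47/29): 12.726 ÷ 1.6207 = 7.8522 rev/s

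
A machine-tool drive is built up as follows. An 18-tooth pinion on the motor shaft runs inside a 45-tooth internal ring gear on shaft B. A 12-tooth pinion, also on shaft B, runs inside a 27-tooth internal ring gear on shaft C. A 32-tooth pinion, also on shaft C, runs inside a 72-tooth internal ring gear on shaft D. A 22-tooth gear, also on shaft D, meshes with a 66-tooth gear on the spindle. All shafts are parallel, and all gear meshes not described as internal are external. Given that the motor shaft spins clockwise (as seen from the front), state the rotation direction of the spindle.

anticlockwise

the motor shaft → shaft B: internal mesh, same direction → CW.
shaft B → shaft C: internal mesh, same direction → CW.
shaft C → shaft D: internal mesh, same direction → CW.
shaft D → the spindle: external mesh, 1 reversal → CCW.
1 reversal in total — an odd number — so the spindle turns opposite to the motor shaft.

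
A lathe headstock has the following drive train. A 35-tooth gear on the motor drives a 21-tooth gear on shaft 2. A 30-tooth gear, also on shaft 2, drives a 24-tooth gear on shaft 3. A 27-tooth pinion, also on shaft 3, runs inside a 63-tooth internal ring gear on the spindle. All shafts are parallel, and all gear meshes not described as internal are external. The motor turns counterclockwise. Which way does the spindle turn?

the motor → shaft 2: external mesh, 1 reversal → CW.
shaft 2 → shaft 3: external mesh, 1 reversal → CCW.
shaft 3 → the spindle: internal mesh, same direction → CCW.
2 reversals in total — an even number — so the spindle turns the same way as the motor.

counterclockwise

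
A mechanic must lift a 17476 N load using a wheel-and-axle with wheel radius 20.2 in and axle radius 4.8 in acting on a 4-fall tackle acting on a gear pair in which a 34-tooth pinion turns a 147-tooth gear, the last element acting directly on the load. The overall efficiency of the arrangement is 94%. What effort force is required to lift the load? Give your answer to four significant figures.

255.4 N

Wheel-and-axle MA = R/r = 20.2/4.8 = 4.2083.
Block-and-tackle MA = number of supporting rope parts = 4.
Gear pair MA = 147/34 = 4.3235.
Combined ideal MA = 4.2083 × 4 × 4.3235 = 72.779.
Actual MA = 72.779 × 0.94 = 68.413.
Effort = load / actual MA = 17476 / 68.413 = 255.45 N.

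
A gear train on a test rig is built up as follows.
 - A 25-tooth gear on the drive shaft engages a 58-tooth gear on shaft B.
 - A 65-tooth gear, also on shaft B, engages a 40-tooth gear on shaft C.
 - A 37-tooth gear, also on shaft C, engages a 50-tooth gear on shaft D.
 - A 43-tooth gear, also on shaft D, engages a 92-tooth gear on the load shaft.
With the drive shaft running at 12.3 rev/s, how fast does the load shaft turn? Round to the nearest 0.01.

2.98 rev/s

the drive shaft → shaft B (gear mesh, 58/25): 12.3 ÷ 2.32 = 5.3017 rev/s
shaft B → shaft C (gear mesh, 40/65): 5.3017 ÷ 0.61538 = 8.6153 rev/s
shaft C → shaft D (gear mesh, 50/37): 8.6153 ÷ 1.3514 = 6.3753 rev/s
shaft D → the load shaft (gear mesh, 92/43): 6.3753 ÷ 2.1395 = 2.9798 rev/s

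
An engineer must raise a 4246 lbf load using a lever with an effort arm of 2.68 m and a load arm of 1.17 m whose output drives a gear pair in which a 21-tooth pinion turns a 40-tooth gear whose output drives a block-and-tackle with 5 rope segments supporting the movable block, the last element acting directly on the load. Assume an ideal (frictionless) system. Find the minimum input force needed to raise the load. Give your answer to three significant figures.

195 lbf

Lever MA = effort arm / load arm = 2.68/1.17 = 2.2906.
Gear pair MA = 40/21 = 1.9048.
Block-and-tackle MA = number of supporting rope parts = 5.
Combined ideal MA = 2.2906 × 1.9048 × 5 = 21.815.
Effort = load / MA = 4246 / 21.815 = 194.63 lbf.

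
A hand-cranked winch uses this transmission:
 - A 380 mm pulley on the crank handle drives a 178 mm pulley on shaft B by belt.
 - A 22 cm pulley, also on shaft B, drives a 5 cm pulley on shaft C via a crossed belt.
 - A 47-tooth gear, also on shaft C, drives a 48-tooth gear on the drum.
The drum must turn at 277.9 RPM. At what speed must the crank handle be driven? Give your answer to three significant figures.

Overall ratio R = 0.46842 × 0.22727 × 1.0213 = 0.10872.
Required input speed = output speed × R = 277.9 × 0.10872 = 30.215 RPM.

30.2 RPM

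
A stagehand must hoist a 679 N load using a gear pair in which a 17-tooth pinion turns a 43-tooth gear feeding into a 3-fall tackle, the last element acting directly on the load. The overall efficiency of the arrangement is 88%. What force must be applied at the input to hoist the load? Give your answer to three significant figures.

Gear pair MA = 43/17 = 2.5294.
Block-and-tackle MA = number of supporting rope parts = 3.
Combined ideal MA = 2.5294 × 3 = 7.5882.
Actual MA = 7.5882 × 0.88 = 6.6776.
Effort = load / actual MA = 679 / 6.6776 = 101.68 N.

102 N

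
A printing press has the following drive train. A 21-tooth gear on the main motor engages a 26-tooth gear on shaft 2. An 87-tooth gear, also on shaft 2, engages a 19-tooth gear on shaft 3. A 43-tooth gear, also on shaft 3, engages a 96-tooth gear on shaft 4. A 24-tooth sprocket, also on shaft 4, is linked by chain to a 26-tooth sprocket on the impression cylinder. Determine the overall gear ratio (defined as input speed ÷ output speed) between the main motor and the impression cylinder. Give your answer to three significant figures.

Each stage contributes driven/driver: gear mesh 26/21 = 1.2381, gear mesh 19/87 = 0.21839, gear mesh 96/43 = 2.2326, chain 26/24 = 1.0833.
Overall: 1.2381 × 0.21839 × 2.2326 × 1.0833 = 0.65396.

0.654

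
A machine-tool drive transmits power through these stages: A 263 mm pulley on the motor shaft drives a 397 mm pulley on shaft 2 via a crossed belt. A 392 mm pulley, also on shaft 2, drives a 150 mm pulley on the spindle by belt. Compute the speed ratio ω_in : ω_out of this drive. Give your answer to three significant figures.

0.578

Each stage contributes driven/driver: belt 397/263 = 1.5095, belt 150/392 = 0.38265.
Overall: 1.5095 × 0.38265 = 0.57762.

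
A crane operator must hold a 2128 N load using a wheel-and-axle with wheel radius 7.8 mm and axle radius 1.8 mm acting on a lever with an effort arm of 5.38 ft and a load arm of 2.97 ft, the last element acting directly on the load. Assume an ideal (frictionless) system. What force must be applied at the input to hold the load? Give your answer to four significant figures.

271.1 N

Wheel-and-axle MA = R/r = 7.8/1.8 = 4.3333.
Lever MA = effort arm / load arm = 5.38/2.97 = 1.8114.
Combined ideal MA = 4.3333 × 1.8114 = 7.8496.
Effort = load / MA = 2128 / 7.8496 = 271.1 N.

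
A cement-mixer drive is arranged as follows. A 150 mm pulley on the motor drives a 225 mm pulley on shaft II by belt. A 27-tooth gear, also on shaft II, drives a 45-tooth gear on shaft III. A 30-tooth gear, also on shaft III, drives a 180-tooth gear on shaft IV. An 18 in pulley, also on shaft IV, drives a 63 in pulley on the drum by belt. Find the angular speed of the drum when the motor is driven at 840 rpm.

Belt: ratio = 225/150 = 1.5, so shaft II turns at 840 / 1.5 = 560 rpm.
Gear mesh: ratio = 45/27 = 1.6667, so shaft III turns at 560 / 1.6667 = 336 rpm.
Gear mesh: ratio = 180/30 = 6, so shaft IV turns at 336 / 6 = 56 rpm.
Belt: ratio = 63/18 = 3.5, so the drum turns at 56 / 3.5 = 16 rpm.

16 rpm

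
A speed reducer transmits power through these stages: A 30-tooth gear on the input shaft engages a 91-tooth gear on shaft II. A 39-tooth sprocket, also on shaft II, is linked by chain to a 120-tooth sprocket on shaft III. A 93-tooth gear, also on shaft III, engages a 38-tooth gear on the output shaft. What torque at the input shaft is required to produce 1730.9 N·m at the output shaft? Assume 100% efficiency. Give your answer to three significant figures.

Overall ratio R = 3.0333 × 3.0769 × 0.4086 = 3.8136.
Input torque = output torque / R = 1730.9 / 3.8136 = 453.87 N·m.

454 N·m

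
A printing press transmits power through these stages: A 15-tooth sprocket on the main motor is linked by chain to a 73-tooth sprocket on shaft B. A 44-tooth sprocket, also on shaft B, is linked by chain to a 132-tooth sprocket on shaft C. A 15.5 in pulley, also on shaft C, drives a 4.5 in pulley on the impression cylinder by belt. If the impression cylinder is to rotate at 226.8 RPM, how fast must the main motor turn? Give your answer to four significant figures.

Overall ratio R = 4.8667 × 3 × 0.29032 = 4.2387.
Required input speed = output speed × R = 226.8 × 4.2387 = 961.34 RPM.

961.3 RPM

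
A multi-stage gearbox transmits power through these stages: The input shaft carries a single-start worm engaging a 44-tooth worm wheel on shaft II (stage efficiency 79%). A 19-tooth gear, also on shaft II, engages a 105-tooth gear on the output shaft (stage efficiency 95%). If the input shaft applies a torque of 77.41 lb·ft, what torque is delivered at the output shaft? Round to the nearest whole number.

Worm: ratio = 44/1 = 44; torque at shaft II = 77.41 × 44 × 0.79 = 2690.8 lb·ft.
Gear mesh: ratio = 105/19 = 5.5263; torque at the output shaft = 2690.8 × 5.5263 × 0.95 = 14127 lb·ft.

14127 lb·ft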